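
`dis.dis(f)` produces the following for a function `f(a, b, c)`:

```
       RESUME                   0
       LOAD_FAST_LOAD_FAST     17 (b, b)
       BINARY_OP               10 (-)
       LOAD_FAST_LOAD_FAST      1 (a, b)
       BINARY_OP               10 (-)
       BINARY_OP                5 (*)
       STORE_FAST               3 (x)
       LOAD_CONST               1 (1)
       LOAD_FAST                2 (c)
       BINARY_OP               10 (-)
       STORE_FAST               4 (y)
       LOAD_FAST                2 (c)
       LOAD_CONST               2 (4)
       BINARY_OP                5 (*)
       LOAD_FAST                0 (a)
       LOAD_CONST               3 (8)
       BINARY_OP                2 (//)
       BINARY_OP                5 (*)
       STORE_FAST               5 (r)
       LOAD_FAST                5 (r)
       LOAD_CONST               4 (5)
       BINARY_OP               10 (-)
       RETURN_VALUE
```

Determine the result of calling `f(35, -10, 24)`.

LOAD_FAST_LOAD_FAST b,b → push -10,-10. Stack: [-10, -10]
BINARY_OP - → -10 - -10 = 0. Stack: [0]
LOAD_FAST_LOAD_FAST a,b → push 35,-10. Stack: [0, 35, -10]
BINARY_OP - → 35 - -10 = 45. Stack: [0, 45]
BINARY_OP * → 0 * 45 = 0. Stack: [0]
STORE_FAST x → x=0. Stack: []
LOAD_CONST → push 1. Stack: [1]
LOAD_FAST c → push 24. Stack: [1, 24]
BINARY_OP - → 1 - 24 = -23. Stack: [-23]
STORE_FAST y → y=-23. Stack: []
LOAD_FAST c → push 24. Stack: [24]
LOAD_CONST → push 4. Stack: [24, 4]
BINARY_OP * → 24 * 4 = 96. Stack: [96]
LOAD_FAST a → push 35. Stack: [96, 35]
LOAD_CONST → push 8. Stack: [96, 35, 8]
BINARY_OP // → 35 // 8 = 4. Stack: [96, 4]
BINARY_OP * → 96 * 4 = 384. Stack: [384]
STORE_FAST r → r=384. Stack: []
LOAD_FAST r → push 384. Stack: [384]
LOAD_CONST → push 5. Stack: [384, 5]
BINARY_OP - → 384 - 5 = 379. Stack: [379]
RETURN_VALUE → return 379.

379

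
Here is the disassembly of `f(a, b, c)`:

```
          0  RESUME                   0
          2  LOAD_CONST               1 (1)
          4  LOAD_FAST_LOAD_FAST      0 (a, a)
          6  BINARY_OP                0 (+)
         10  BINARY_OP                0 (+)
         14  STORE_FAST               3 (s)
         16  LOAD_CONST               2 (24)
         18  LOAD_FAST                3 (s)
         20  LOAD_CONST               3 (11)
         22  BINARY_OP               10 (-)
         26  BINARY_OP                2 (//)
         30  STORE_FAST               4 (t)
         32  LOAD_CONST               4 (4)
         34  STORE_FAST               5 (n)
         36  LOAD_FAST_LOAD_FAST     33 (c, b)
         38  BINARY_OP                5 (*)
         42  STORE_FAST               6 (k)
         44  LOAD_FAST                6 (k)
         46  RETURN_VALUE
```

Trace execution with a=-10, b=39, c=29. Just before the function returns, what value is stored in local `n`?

LOAD_CONST → push 1. Stack: [1]
LOAD_FAST_LOAD_FAST a,a → push -10,-10. Stack: [1, -10, -10]
BINARY_OP + → -10 + -10 = -20. Stack: [1, -20]
BINARY_OP + → 1 + -20 = -19. Stack: [-19]
STORE_FAST s → s=-19. Stack: []
LOAD_CONST → push 24. Stack: [24]
LOAD_FAST s → push -19. Stack: [24, -19]
LOAD_CONST → push 11. Stack: [24, -19, 11]
BINARY_OP - → -19 - 11 = -30. Stack: [24, -30]
BINARY_OP // → 24 // -30 = -1. Stack: [-1]
STORE_FAST t → t=-1. Stack: []
LOAD_CONST → push 4. Stack: [4]
STORE_FAST n → n=4. Stack: []
LOAD_FAST_LOAD_FAST c,b → push 29,39. Stack: [29, 39]
BINARY_OP * → 29 * 39 = 1131. Stack: [1131]
STORE_FAST k → k=1131. Stack: []
LOAD_FAST k → push 1131. Stack: [1131]
RETURN_VALUE → return 1131.

4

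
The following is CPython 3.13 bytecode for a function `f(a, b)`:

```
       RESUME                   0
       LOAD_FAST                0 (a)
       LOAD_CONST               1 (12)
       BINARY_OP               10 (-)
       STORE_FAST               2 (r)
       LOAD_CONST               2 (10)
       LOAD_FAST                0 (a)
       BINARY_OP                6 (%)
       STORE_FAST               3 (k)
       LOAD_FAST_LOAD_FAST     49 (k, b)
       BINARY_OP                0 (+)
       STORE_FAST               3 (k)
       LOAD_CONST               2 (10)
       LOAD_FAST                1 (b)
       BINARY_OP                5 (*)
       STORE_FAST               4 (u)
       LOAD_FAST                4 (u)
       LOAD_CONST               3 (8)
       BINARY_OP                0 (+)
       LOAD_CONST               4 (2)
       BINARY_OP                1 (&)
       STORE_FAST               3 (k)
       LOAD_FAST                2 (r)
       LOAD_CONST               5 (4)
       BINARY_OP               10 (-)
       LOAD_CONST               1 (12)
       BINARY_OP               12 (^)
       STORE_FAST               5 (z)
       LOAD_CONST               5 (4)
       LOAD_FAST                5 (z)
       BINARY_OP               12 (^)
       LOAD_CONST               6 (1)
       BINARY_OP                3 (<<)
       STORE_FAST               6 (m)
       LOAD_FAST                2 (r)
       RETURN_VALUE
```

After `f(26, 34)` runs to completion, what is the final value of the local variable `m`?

LOAD_FAST a → push 26. Stack: [26]
LOAD_CONST → push 12. Stack: [26, 12]
BINARY_OP - → 26 - 12 = 14. Stack: [14]
STORE_FAST r → r=14. Stack: []
LOAD_CONST → push 10. Stack: [10]
LOAD_FAST a → push 26. Stack: [10, 26]
BINARY_OP % → 10 % 26 = 10. Stack: [10]
STORE_FAST k → k=10. Stack: []
LOAD_FAST_LOAD_FAST k,b → push 10,34. Stack: [10, 34]
BINARY_OP + → 10 + 34 = 44. Stack: [44]
STORE_FAST k → k=44. Stack: []
LOAD_CONST → push 10. Stack: [10]
LOAD_FAST b → push 34. Stack: [10, 34]
BINARY_OP * → 10 * 34 = 340. Stack: [340]
STORE_FAST u → u=340. Stack: []
LOAD_FAST u → push 340. Stack: [340]
LOAD_CONST → push 8. Stack: [340, 8]
BINARY_OP + → 340 + 8 = 348. Stack: [348]
LOAD_CONST → push 2. Stack: [348, 2]
BINARY_OP & → 348 & 2 = 0. Stack: [0]
STORE_FAST k → k=0. Stack: []
LOAD_FAST r → push 14. Stack: [14]
LOAD_CONST → push 4. Stack: [14, 4]
BINARY_OP - → 14 - 4 = 10. Stack: [10]
LOAD_CONST → push 12. Stack: [10, 12]
BINARY_OP ^ → 10 ^ 12 = 6. Stack: [6]
STORE_FAST z → z=6. Stack: []
LOAD_CONST → push 4. Stack: [4]
LOAD_FAST z → push 6. Stack: [4, 6]
BINARY_OP ^ → 4 ^ 6 = 2. Stack: [2]
LOAD_CONST → push 1. Stack: [2, 1]
BINARY_OP << → 2 << 1 = 4. Stack: [4]
STORE_FAST m → m=4. Stack: []
LOAD_FAST r → push 14. Stack: [14]
RETURN_VALUE → return 14.

4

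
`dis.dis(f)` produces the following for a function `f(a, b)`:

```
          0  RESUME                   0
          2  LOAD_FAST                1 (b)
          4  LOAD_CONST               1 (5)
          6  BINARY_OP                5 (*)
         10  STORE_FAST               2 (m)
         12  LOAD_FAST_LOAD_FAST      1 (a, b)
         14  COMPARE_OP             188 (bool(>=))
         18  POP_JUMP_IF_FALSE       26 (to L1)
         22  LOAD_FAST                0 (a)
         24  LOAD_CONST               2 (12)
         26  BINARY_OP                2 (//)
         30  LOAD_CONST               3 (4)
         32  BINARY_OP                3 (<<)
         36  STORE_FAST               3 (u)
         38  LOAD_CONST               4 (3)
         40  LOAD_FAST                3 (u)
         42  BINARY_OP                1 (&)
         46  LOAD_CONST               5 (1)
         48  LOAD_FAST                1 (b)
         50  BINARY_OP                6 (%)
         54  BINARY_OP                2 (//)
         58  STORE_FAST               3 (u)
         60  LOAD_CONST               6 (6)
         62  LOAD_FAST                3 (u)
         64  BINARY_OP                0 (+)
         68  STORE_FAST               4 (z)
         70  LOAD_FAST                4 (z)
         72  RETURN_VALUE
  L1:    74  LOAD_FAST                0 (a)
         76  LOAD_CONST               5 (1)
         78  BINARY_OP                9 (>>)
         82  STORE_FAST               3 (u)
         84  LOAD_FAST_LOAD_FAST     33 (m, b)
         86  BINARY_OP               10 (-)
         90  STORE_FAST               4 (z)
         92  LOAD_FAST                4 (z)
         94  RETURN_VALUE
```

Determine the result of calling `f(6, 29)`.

116

LOAD_FAST b → push 29. Stack: [29]
LOAD_CONST → push 5. Stack: [29, 5]
BINARY_OP * → 29 * 5 = 145. Stack: [145]
STORE_FAST m → m=145. Stack: []
LOAD_FAST_LOAD_FAST a,b → push 6,29. Stack: [6, 29]
COMPARE_OP bool(>=) → 6 vs 29 = False. Stack: [False]
POP_JUMP_IF_FALSE → pop False; jump. Stack: []
LOAD_FAST a → push 6. Stack: [6]
LOAD_CONST → push 1. Stack: [6, 1]
BINARY_OP >> → 6 >> 1 = 3. Stack: [3]
STORE_FAST u → u=3. Stack: []
LOAD_FAST_LOAD_FAST m,b → push 145,29. Stack: [145, 29]
BINARY_OP - → 145 - 29 = 116. Stack: [116]
STORE_FAST z → z=116. Stack: []
LOAD_FAST z → push 116. Stack: [116]
RETURN_VALUE → return 116.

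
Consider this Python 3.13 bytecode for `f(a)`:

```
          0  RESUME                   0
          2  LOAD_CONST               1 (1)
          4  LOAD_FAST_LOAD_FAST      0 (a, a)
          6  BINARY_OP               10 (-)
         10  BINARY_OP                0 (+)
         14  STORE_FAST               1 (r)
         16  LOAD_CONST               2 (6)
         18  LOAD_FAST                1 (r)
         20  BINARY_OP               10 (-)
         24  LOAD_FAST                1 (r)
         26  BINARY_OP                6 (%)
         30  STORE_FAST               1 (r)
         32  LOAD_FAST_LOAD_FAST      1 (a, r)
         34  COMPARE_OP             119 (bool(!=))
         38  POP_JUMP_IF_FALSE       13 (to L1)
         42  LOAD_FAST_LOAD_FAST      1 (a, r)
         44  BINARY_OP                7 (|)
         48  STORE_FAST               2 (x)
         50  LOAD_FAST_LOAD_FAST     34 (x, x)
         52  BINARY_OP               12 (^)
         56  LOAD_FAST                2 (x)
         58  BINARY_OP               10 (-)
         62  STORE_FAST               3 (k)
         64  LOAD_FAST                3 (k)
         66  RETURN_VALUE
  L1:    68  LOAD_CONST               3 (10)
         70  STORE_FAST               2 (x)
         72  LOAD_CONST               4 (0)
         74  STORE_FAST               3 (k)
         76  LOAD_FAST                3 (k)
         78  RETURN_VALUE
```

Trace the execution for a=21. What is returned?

LOAD_CONST → push 1. Stack: [1]
LOAD_FAST_LOAD_FAST a,a → push 21,21. Stack: [1, 21, 21]
BINARY_OP - → 21 - 21 = 0. Stack: [1, 0]
BINARY_OP + → 1 + 0 = 1. Stack: [1]
STORE_FAST r → r=1. Stack: []
LOAD_CONST → push 6. Stack: [6]
LOAD_FAST r → push 1. Stack: [6, 1]
BINARY_OP - → 6 - 1 = 5. Stack: [5]
LOAD_FAST r → push 1. Stack: [5, 1]
BINARY_OP % → 5 % 1 = 0. Stack: [0]
STORE_FAST r → r=0. Stack: []
LOAD_FAST_LOAD_FAST a,r → push 21,0. Stack: [21, 0]
COMPARE_OP bool(!=) → 21 vs 0 = True. Stack: [True]
POP_JUMP_IF_FALSE → pop True; no jump. Stack: []
LOAD_FAST_LOAD_FAST a,r → push 21,0. Stack: [21, 0]
BINARY_OP | → 21 | 0 = 21. Stack: [21]
STORE_FAST x → x=21. Stack: []
LOAD_FAST_LOAD_FAST x,x → push 21,21. Stack: [21, 21]
BINARY_OP ^ → 21 ^ 21 = 0. Stack: [0]
LOAD_FAST x → push 21. Stack: [0, 21]
BINARY_OP - → 0 - 21 = -21. Stack: [-21]
STORE_FAST k → k=-21. Stack: []
LOAD_FAST k → push -21. Stack: [-21]
RETURN_VALUE → return -21.

-21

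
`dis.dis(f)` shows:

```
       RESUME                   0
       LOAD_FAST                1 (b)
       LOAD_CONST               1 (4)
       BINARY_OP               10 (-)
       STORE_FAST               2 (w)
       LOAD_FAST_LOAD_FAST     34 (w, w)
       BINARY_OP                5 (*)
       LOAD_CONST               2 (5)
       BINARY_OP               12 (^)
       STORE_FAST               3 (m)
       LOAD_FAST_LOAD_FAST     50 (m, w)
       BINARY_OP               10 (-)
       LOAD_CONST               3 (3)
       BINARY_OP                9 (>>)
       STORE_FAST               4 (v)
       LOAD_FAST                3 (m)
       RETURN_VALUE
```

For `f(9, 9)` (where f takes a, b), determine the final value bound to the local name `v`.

2

LOAD_FAST b → push 9. Stack: [9]
LOAD_CONST → push 4. Stack: [9, 4]
BINARY_OP - → 9 - 4 = 5. Stack: [5]
STORE_FAST w → w=5. Stack: []
LOAD_FAST_LOAD_FAST w,w → push 5,5. Stack: [5, 5]
BINARY_OP * → 5 * 5 = 25. Stack: [25]
LOAD_CONST → push 5. Stack: [25, 5]
BINARY_OP ^ → 25 ^ 5 = 28. Stack: [28]
STORE_FAST m → m=28. Stack: []
LOAD_FAST_LOAD_FAST m,w → push 28,5. Stack: [28, 5]
BINARY_OP - → 28 - 5 = 23. Stack: [23]
LOAD_CONST → push 3. Stack: [23, 3]
BINARY_OP >> → 23 >> 3 = 2. Stack: [2]
STORE_FAST v → v=2. Stack: []
LOAD_FAST m → push 28. Stack: [28]
RETURN_VALUE → return 28.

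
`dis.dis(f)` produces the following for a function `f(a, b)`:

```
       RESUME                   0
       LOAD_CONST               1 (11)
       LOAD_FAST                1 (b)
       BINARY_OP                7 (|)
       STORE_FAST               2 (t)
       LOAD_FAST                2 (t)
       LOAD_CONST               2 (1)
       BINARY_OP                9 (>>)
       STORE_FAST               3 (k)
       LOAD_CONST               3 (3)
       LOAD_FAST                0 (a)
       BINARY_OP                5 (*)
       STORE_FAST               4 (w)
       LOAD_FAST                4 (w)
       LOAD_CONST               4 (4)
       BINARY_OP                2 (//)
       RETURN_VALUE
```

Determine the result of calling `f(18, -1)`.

LOAD_CONST → push 11. Stack: [11]
LOAD_FAST b → push -1. Stack: [11, -1]
BINARY_OP | → 11 | -1 = -1. Stack: [-1]
STORE_FAST t → t=-1. Stack: []
LOAD_FAST t → push -1. Stack: [-1]
LOAD_CONST → push 1. Stack: [-1, 1]
BINARY_OP >> → -1 >> 1 = -1. Stack: [-1]
STORE_FAST k → k=-1. Stack: []
LOAD_CONST → push 3. Stack: [3]
LOAD_FAST a → push 18. Stack: [3, 18]
BINARY_OP * → 3 * 18 = 54. Stack: [54]
STORE_FAST w → w=54. Stack: []
LOAD_FAST w → push 54. Stack: [54]
LOAD_CONST → push 4. Stack: [54, 4]
BINARY_OP // → 54 // 4 = 13. Stack: [13]
RETURN_VALUE → return 13.

13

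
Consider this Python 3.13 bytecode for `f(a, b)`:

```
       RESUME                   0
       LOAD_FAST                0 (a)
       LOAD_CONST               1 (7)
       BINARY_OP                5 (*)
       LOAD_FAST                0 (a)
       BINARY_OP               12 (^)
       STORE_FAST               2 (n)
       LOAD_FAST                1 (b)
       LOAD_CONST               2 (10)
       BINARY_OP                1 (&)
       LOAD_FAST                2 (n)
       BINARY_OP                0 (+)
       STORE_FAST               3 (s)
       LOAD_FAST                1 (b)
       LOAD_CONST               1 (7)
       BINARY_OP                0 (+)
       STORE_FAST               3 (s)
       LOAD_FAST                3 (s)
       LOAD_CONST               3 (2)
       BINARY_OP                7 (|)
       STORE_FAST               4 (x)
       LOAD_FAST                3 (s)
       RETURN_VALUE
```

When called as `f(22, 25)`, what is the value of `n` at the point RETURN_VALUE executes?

LOAD_FAST a → push 22. Stack: [22]
LOAD_CONST → push 7. Stack: [22, 7]
BINARY_OP * → 22 * 7 = 154. Stack: [154]
LOAD_FAST a → push 22. Stack: [154, 22]
BINARY_OP ^ → 154 ^ 22 = 140. Stack: [140]
STORE_FAST n → n=140. Stack: []
LOAD_FAST b → push 25. Stack: [25]
LOAD_CONST → push 10. Stack: [25, 10]
BINARY_OP & → 25 & 10 = 8. Stack: [8]
LOAD_FAST n → push 140. Stack: [8, 140]
BINARY_OP + → 8 + 140 = 148. Stack: [148]
STORE_FAST s → s=148. Stack: []
LOAD_FAST b → push 25. Stack: [25]
LOAD_CONST → push 7. Stack: [25, 7]
BINARY_OP + → 25 + 7 = 32. Stack: [32]
STORE_FAST s → s=32. Stack: []
LOAD_FAST s → push 32. Stack: [32]
LOAD_CONST → push 2. Stack: [32, 2]
BINARY_OP | → 32 | 2 = 34. Stack: [34]
STORE_FAST x → x=34. Stack: []
LOAD_FAST s → push 32. Stack: [32]
RETURN_VALUE → return 32.

140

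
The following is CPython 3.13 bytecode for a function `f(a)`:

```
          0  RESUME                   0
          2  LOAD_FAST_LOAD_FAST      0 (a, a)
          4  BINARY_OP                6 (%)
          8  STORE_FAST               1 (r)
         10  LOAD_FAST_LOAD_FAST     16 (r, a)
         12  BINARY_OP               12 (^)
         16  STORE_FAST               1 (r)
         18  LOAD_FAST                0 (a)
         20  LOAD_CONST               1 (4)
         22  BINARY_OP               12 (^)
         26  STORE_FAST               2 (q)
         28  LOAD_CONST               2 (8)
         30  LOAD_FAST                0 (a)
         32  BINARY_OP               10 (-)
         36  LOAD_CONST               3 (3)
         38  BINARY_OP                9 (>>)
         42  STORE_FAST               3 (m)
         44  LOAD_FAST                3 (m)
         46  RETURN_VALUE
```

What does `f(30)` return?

-3

LOAD_FAST_LOAD_FAST a,a → push 30,30. Stack: [30, 30]
BINARY_OP % → 30 % 30 = 0. Stack: [0]
STORE_FAST r → r=0. Stack: []
LOAD_FAST_LOAD_FAST r,a → push 0,30. Stack: [0, 30]
BINARY_OP ^ → 0 ^ 30 = 30. Stack: [30]
STORE_FAST r → r=30. Stack: []
LOAD_FAST a → push 30. Stack: [30]
LOAD_CONST → push 4. Stack: [30, 4]
BINARY_OP ^ → 30 ^ 4 = 26. Stack: [26]
STORE_FAST q → q=26. Stack: []
LOAD_CONST → push 8. Stack: [8]
LOAD_FAST a → push 30. Stack: [8, 30]
BINARY_OP - → 8 - 30 = -22. Stack: [-22]
LOAD_CONST → push 3. Stack: [-22, 3]
BINARY_OP >> → -22 >> 3 = -3. Stack: [-3]
STORE_FAST m → m=-3. Stack: []
LOAD_FAST m → push -3. Stack: [-3]
RETURN_VALUE → return -3.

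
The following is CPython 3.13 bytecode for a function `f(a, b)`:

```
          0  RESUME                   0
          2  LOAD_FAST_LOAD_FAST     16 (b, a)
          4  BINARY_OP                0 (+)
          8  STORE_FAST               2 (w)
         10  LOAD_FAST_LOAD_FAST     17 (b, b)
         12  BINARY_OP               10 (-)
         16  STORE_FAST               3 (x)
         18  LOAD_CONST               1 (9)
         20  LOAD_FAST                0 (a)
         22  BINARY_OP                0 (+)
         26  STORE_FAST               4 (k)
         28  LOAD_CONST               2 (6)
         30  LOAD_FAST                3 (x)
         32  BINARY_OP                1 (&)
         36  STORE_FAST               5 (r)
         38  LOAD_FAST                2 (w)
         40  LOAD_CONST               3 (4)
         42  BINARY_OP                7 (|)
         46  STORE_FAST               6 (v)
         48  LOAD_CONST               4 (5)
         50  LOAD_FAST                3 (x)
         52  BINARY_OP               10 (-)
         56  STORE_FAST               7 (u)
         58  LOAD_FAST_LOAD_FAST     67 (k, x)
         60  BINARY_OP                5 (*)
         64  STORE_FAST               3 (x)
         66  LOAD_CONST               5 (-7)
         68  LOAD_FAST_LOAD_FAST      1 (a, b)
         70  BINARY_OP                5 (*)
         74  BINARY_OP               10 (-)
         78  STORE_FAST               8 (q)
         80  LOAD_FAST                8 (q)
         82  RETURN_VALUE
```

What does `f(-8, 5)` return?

LOAD_FAST_LOAD_FAST b,a → push 5,-8. Stack: [5, -8]
BINARY_OP + → 5 + -8 = -3. Stack: [-3]
STORE_FAST w → w=-3. Stack: []
LOAD_FAST_LOAD_FAST b,b → push 5,5. Stack: [5, 5]
BINARY_OP - → 5 - 5 = 0. Stack: [0]
STORE_FAST x → x=0. Stack: []
LOAD_CONST → push 9. Stack: [9]
LOAD_FAST a → push -8. Stack: [9, -8]
BINARY_OP + → 9 + -8 = 1. Stack: [1]
STORE_FAST k → k=1. Stack: []
LOAD_CONST → push 6. Stack: [6]
LOAD_FAST x → push 0. Stack: [6, 0]
BINARY_OP & → 6 & 0 = 0. Stack: [0]
STORE_FAST r → r=0. Stack: []
LOAD_FAST w → push -3. Stack: [-3]
LOAD_CONST → push 4. Stack: [-3, 4]
BINARY_OP | → -3 | 4 = -3. Stack: [-3]
STORE_FAST v → v=-3. Stack: []
LOAD_CONST → push 5. Stack: [5]
LOAD_FAST x → push 0. Stack: [5, 0]
BINARY_OP - → 5 - 0 = 5. Stack: [5]
STORE_FAST u → u=5. Stack: []
LOAD_FAST_LOAD_FAST k,x → push 1,0. Stack: [1, 0]
BINARY_OP * → 1 * 0 = 0. Stack: [0]
STORE_FAST x → x=0. Stack: []
LOAD_CONST → push -7. Stack: [-7]
LOAD_FAST_LOAD_FAST a,b → push -8,5. Stack: [-7, -8, 5]
BINARY_OP * → -8 * 5 = -40. Stack: [-7, -40]
BINARY_OP - → -7 - -40 = 33. Stack: [33]
STORE_FAST q → q=33. Stack: []
LOAD_FAST q → push 33. Stack: [33]
RETURN_VALUE → return 33.

33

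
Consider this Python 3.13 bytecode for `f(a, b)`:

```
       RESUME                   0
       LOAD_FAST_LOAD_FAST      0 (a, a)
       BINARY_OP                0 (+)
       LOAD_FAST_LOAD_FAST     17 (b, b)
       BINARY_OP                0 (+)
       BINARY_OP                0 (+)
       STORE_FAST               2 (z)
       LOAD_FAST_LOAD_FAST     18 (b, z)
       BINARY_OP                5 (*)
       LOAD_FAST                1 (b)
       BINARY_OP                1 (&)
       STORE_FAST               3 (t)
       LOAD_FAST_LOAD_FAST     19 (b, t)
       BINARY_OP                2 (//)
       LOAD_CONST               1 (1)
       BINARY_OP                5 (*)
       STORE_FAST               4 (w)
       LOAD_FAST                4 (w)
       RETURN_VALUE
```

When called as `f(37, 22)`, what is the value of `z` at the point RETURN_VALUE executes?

LOAD_FAST_LOAD_FAST a,a → push 37,37. Stack: [37, 37]
BINARY_OP + → 37 + 37 = 74. Stack: [74]
LOAD_FAST_LOAD_FAST b,b → push 22,22. Stack: [74, 22, 22]
BINARY_OP + → 22 + 22 = 44. Stack: [74, 44]
BINARY_OP + → 74 + 44 = 118. Stack: [118]
STORE_FAST z → z=118. Stack: []
LOAD_FAST_LOAD_FAST b,z → push 22,118. Stack: [22, 118]
BINARY_OP * → 22 * 118 = 2596. Stack: [2596]
LOAD_FAST b → push 22. Stack: [2596, 22]
BINARY_OP & → 2596 & 22 = 4. Stack: [4]
STORE_FAST t → t=4. Stack: []
LOAD_FAST_LOAD_FAST b,t → push 22,4. Stack: [22, 4]
BINARY_OP // → 22 // 4 = 5. Stack: [5]
LOAD_CONST → push 1. Stack: [5, 1]
BINARY_OP * → 5 * 1 = 5. Stack: [5]
STORE_FAST w → w=5. Stack: []
LOAD_FAST w → push 5. Stack: [5]
RETURN_VALUE → return 5.

118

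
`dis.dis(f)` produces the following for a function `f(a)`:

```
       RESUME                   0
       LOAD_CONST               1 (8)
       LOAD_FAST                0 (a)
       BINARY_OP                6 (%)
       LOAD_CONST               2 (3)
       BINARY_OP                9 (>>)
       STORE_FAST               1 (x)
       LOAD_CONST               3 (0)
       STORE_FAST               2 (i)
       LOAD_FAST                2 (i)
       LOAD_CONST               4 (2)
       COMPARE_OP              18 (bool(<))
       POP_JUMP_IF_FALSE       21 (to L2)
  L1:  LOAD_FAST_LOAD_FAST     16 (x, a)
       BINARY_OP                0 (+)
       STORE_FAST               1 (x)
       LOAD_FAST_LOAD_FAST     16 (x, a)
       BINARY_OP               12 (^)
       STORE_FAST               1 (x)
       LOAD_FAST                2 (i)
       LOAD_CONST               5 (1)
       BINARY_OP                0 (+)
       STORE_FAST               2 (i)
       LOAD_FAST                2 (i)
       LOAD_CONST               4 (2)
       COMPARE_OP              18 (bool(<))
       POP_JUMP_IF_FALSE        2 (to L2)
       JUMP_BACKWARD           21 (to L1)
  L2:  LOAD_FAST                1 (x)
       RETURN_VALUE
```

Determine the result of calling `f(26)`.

LOAD_CONST → push 8. Stack: [8]
LOAD_FAST a → push 26. Stack: [8, 26]
BINARY_OP % → 8 % 26 = 8. Stack: [8]
LOAD_CONST → push 3. Stack: [8, 3]
BINARY_OP >> → 8 >> 3 = 1. Stack: [1]
STORE_FAST x → x=1. Stack: []
LOAD_CONST → push 0. Stack: [0]
STORE_FAST i → i=0. Stack: []
LOAD_FAST i → push 0. Stack: [0]
LOAD_CONST → push 2. Stack: [0, 2]
COMPARE_OP bool(<) → 0 vs 2 = True. Stack: [True]
POP_JUMP_IF_FALSE → pop True; no jump. Stack: []
LOAD_FAST_LOAD_FAST x,a → push 1,26. Stack: [1, 26]
BINARY_OP + → 1 + 26 = 27. Stack: [27]
STORE_FAST x → x=27. Stack: []
LOAD_FAST_LOAD_FAST x,a → push 27,26. Stack: [27, 26]
BINARY_OP ^ → 27 ^ 26 = 1. Stack: [1]
STORE_FAST x → x=1. Stack: []
LOAD_FAST i → push 0. Stack: [0]
LOAD_CONST → push 1. Stack: [0, 1]
BINARY_OP + → 0 + 1 = 1. Stack: [1]
STORE_FAST i → i=1. Stack: []
LOAD_FAST i → push 1. Stack: [1]
LOAD_CONST → push 2. Stack: [1, 2]
COMPARE_OP bool(<) → 1 vs 2 = True. Stack: [True]
POP_JUMP_IF_FALSE → pop True; no jump. Stack: []
LOAD_FAST_LOAD_FAST x,a → push 1,26. Stack: [1, 26]
BINARY_OP + → 1 + 26 = 27. Stack: [27]
STORE_FAST x → x=27. Stack: []
LOAD_FAST_LOAD_FAST x,a → push 27,26. Stack: [27, 26]
BINARY_OP ^ → 27 ^ 26 = 1. Stack: [1]
STORE_FAST x → x=1. Stack: []
LOAD_FAST i → push 1. Stack: [1]
LOAD_CONST → push 1. Stack: [1, 1]
BINARY_OP + → 1 + 1 = 2. Stack: [2]
STORE_FAST i → i=2. Stack: []
LOAD_FAST i → push 2. Stack: [2]
LOAD_CONST → push 2. Stack: [2, 2]
COMPARE_OP bool(<) → 2 vs 2 = False. Stack: [False]
POP_JUMP_IF_FALSE → pop False; jump. Stack: []
LOAD_FAST x → push 1. Stack: [1]
RETURN_VALUE → return 1.

1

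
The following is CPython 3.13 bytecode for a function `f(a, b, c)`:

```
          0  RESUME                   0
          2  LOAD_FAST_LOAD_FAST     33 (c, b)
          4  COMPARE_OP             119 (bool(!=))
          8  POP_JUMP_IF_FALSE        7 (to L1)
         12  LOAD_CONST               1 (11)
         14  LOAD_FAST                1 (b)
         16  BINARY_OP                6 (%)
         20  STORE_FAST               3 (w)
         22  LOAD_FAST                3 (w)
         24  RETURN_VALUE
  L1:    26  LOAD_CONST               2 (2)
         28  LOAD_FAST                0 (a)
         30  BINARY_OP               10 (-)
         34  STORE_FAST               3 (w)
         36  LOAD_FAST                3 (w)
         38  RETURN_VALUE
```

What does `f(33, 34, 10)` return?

LOAD_FAST_LOAD_FAST c,b → push 10,34. Stack: [10, 34]
COMPARE_OP bool(!=) → 10 vs 34 = True. Stack: [True]
POP_JUMP_IF_FALSE → pop True; no jump. Stack: []
LOAD_CONST → push 11. Stack: [11]
LOAD_FAST b → push 34. Stack: [11, 34]
BINARY_OP % → 11 % 34 = 11. Stack: [11]
STORE_FAST w → w=11. Stack: []
LOAD_FAST w → push 11. Stack: [11]
RETURN_VALUE → return 11.

11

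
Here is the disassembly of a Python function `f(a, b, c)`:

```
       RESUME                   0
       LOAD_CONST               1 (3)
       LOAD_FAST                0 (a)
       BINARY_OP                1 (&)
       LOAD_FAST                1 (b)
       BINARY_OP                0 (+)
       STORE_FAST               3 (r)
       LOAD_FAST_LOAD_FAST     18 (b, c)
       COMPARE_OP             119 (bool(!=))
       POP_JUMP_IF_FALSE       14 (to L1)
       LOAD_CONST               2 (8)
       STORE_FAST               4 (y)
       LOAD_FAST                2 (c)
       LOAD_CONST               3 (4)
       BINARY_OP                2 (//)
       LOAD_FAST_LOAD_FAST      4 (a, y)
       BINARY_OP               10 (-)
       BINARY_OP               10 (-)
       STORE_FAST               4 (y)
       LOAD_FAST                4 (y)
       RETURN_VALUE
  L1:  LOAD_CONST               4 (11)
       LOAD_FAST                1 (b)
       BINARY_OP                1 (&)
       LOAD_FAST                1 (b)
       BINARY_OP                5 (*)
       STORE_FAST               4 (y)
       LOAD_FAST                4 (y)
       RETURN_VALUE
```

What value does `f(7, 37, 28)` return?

8

LOAD_CONST → push 3. Stack: [3]
LOAD_FAST a → push 7. Stack: [3, 7]
BINARY_OP & → 3 & 7 = 3. Stack: [3]
LOAD_FAST b → push 37. Stack: [3, 37]
BINARY_OP + → 3 + 37 = 40. Stack: [40]
STORE_FAST r → r=40. Stack: []
LOAD_FAST_LOAD_FAST b,c → push 37,28. Stack: [37, 28]
COMPARE_OP bool(!=) → 37 vs 28 = True. Stack: [True]
POP_JUMP_IF_FALSE → pop True; no jump. Stack: []
LOAD_CONST → push 8. Stack: [8]
STORE_FAST y → y=8. Stack: []
LOAD_FAST c → push 28. Stack: [28]
LOAD_CONST → push 4. Stack: [28, 4]
BINARY_OP // → 28 // 4 = 7. Stack: [7]
LOAD_FAST_LOAD_FAST a,y → push 7,8. Stack: [7, 7, 8]
BINARY_OP - → 7 - 8 = -1. Stack: [7, -1]
BINARY_OP - → 7 - -1 = 8. Stack: [8]
STORE_FAST y → y=8. Stack: []
LOAD_FAST y → push 8. Stack: [8]
RETURN_VALUE → return 8.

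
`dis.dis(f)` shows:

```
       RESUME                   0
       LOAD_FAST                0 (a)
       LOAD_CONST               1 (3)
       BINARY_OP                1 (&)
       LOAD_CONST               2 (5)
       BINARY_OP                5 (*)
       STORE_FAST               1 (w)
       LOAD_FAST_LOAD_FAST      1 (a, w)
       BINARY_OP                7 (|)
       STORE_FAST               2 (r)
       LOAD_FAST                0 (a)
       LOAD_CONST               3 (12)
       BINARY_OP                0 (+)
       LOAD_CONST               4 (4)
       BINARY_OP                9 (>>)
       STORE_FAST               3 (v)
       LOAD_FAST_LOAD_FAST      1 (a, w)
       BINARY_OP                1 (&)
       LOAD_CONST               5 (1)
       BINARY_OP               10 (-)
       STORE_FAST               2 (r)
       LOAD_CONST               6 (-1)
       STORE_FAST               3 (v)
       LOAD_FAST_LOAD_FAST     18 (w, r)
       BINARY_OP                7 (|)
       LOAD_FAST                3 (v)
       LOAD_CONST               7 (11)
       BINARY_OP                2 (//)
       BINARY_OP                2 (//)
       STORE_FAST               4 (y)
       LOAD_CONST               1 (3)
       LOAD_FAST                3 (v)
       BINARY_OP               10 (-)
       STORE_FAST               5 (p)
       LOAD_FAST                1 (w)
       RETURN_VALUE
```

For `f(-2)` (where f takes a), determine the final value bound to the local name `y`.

-11

LOAD_FAST a → push -2. Stack: [-2]
LOAD_CONST → push 3. Stack: [-2, 3]
BINARY_OP & → -2 & 3 = 2. Stack: [2]
LOAD_CONST → push 5. Stack: [2, 5]
BINARY_OP * → 2 * 5 = 10. Stack: [10]
STORE_FAST w → w=10. Stack: []
LOAD_FAST_LOAD_FAST a,w → push -2,10. Stack: [-2, 10]
BINARY_OP | → -2 | 10 = -2. Stack: [-2]
STORE_FAST r → r=-2. Stack: []
LOAD_FAST a → push -2. Stack: [-2]
LOAD_CONST → push 12. Stack: [-2, 12]
BINARY_OP + → -2 + 12 = 10. Stack: [10]
LOAD_CONST → push 4. Stack: [10, 4]
BINARY_OP >> → 10 >> 4 = 0. Stack: [0]
STORE_FAST v → v=0. Stack: []
LOAD_FAST_LOAD_FAST a,w → push -2,10. Stack: [-2, 10]
BINARY_OP & → -2 & 10 = 10. Stack: [10]
LOAD_CONST → push 1. Stack: [10, 1]
BINARY_OP - → 10 - 1 = 9. Stack: [9]
STORE_FAST r → r=9. Stack: []
LOAD_CONST → push -1. Stack: [-1]
STORE_FAST v → v=-1. Stack: []
LOAD_FAST_LOAD_FAST w,r → push 10,9. Stack: [10, 9]
BINARY_OP | → 10 | 9 = 11. Stack: [11]
LOAD_FAST v → push -1. Stack: [11, -1]
LOAD_CONST → push 11. Stack: [11, -1, 11]
BINARY_OP // → -1 // 11 = -1. Stack: [11, -1]
BINARY_OP // → 11 // -1 = -11. Stack: [-11]
STORE_FAST y → y=-11. Stack: []
LOAD_CONST → push 3. Stack: [3]
LOAD_FAST v → push -1. Stack: [3, -1]
BINARY_OP - → 3 - -1 = 4. Stack: [4]
STORE_FAST p → p=4. Stack: []
LOAD_FAST w → push 10. Stack: [10]
RETURN_VALUE → return 10.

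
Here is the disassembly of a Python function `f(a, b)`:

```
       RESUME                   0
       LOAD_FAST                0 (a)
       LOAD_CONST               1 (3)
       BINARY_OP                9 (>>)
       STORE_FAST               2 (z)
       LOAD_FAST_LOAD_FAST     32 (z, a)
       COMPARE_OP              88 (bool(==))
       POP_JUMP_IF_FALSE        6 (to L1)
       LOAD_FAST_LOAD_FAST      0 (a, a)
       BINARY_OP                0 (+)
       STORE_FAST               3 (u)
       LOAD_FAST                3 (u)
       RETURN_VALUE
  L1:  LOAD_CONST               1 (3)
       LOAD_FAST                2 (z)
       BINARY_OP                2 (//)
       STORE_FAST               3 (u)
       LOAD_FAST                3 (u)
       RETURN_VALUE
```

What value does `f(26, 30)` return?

LOAD_FAST a → push 26. Stack: [26]
LOAD_CONST → push 3. Stack: [26, 3]
BINARY_OP >> → 26 >> 3 = 3. Stack: [3]
STORE_FAST z → z=3. Stack: []
LOAD_FAST_LOAD_FAST z,a → push 3,26. Stack: [3, 26]
COMPARE_OP bool(==) → 3 vs 26 = False. Stack: [False]
POP_JUMP_IF_FALSE → pop False; jump. Stack: []
LOAD_CONST → push 3. Stack: [3]
LOAD_FAST z → push 3. Stack: [3, 3]
BINARY_OP // → 3 // 3 = 1. Stack: [1]
STORE_FAST u → u=1. Stack: []
LOAD_FAST u → push 1. Stack: [1]
RETURN_VALUE → return 1.

1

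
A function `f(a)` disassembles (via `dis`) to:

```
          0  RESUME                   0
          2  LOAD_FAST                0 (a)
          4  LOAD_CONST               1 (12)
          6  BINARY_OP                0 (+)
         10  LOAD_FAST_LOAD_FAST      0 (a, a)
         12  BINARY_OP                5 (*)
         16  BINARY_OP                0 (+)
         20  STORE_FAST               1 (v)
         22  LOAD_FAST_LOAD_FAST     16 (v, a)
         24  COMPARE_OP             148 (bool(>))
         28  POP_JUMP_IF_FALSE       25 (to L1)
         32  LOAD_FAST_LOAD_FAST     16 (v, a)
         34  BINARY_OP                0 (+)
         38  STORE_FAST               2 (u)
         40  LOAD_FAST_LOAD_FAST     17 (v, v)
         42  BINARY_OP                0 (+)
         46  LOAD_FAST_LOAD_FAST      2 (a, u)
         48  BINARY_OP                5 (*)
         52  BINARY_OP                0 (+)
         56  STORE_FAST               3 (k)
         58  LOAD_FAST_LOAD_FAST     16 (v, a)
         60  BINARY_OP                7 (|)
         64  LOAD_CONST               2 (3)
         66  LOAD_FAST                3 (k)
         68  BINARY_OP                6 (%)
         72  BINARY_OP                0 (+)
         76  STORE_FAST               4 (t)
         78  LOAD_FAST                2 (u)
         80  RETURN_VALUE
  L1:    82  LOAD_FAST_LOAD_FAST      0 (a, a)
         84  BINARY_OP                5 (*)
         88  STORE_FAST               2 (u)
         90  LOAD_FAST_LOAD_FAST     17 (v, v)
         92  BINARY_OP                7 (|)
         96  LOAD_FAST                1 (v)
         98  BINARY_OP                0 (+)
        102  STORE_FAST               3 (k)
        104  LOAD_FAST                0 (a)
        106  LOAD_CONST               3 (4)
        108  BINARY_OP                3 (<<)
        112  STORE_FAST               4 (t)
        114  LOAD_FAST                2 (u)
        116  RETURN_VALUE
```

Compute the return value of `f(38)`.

1532

LOAD_FAST a → push 38. Stack: [38]
LOAD_CONST → push 12. Stack: [38, 12]
BINARY_OP + → 38 + 12 = 50. Stack: [50]
LOAD_FAST_LOAD_FAST a,a → push 38,38. Stack: [50, 38, 38]
BINARY_OP * → 38 * 38 = 1444. Stack: [50, 1444]
BINARY_OP + → 50 + 1444 = 1494. Stack: [1494]
STORE_FAST v → v=1494. Stack: []
LOAD_FAST_LOAD_FAST v,a → push 1494,38. Stack: [1494, 38]
COMPARE_OP bool(>) → 1494 vs 38 = True. Stack: [True]
POP_JUMP_IF_FALSE → pop True; no jump. Stack: []
LOAD_FAST_LOAD_FAST v,a → push 1494,38. Stack: [1494, 38]
BINARY_OP + → 1494 + 38 = 1532. Stack: [1532]
STORE_FAST u → u=1532. Stack: []
LOAD_FAST_LOAD_FAST v,v → push 1494,1494. Stack: [1494, 1494]
BINARY_OP + → 1494 + 1494 = 2988. Stack: [2988]
LOAD_FAST_LOAD_FAST a,u → push 38,1532. Stack: [2988, 38, 1532]
BINARY_OP * → 38 * 1532 = 58216. Stack: [2988, 58216]
BINARY_OP + → 2988 + 58216 = 61204. Stack: [61204]
STORE_FAST k → k=61204. Stack: []
LOAD_FAST_LOAD_FAST v,a → push 1494,38. Stack: [1494, 38]
BINARY_OP | → 1494 | 38 = 1526. Stack: [1526]
LOAD_CONST → push 3. Stack: [1526, 3]
LOAD_FAST k → push 61204. Stack: [1526, 3, 61204]
BINARY_OP % → 3 % 61204 = 3. Stack: [1526, 3]
BINARY_OP + → 1526 + 3 = 1529. Stack: [1529]
STORE_FAST t → t=1529. Stack: []
LOAD_FAST u → push 1532. Stack: [1532]
RETURN_VALUE → return 1532.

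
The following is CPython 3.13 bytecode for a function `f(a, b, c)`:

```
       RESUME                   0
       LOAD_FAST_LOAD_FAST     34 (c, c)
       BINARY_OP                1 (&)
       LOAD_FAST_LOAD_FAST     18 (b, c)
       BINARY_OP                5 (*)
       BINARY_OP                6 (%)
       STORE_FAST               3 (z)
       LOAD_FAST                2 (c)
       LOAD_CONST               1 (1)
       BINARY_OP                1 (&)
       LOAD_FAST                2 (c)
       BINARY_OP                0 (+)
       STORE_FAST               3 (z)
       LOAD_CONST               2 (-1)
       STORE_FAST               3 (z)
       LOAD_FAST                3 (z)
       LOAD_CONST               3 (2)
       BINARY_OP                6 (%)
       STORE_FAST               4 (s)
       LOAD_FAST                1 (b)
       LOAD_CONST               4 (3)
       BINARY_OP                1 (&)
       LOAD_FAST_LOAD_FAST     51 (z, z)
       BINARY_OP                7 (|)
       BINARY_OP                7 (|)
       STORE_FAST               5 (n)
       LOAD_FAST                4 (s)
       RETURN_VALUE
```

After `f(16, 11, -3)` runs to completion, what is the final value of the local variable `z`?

-1

LOAD_FAST_LOAD_FAST c,c → push -3,-3. Stack: [-3, -3]
BINARY_OP & → -3 & -3 = -3. Stack: [-3]
LOAD_FAST_LOAD_FAST b,c → push 11,-3. Stack: [-3, 11, -3]
BINARY_OP * → 11 * -3 = -33. Stack: [-3, -33]
BINARY_OP % → -3 % -33 = -3. Stack: [-3]
STORE_FAST z → z=-3. Stack: []
LOAD_FAST c → push -3. Stack: [-3]
LOAD_CONST → push 1. Stack: [-3, 1]
BINARY_OP & → -3 & 1 = 1. Stack: [1]
LOAD_FAST c → push -3. Stack: [1, -3]
BINARY_OP + → 1 + -3 = -2. Stack: [-2]
STORE_FAST z → z=-2. Stack: []
LOAD_CONST → push -1. Stack: [-1]
STORE_FAST z → z=-1. Stack: []
LOAD_FAST z → push -1. Stack: [-1]
LOAD_CONST → push 2. Stack: [-1, 2]
BINARY_OP % → -1 % 2 = 1. Stack: [1]
STORE_FAST s → s=1. Stack: []
LOAD_FAST b → push 11. Stack: [11]
LOAD_CONST → push 3. Stack: [11, 3]
BINARY_OP & → 11 & 3 = 3. Stack: [3]
LOAD_FAST_LOAD_FAST z,z → push -1,-1. Stack: [3, -1, -1]
BINARY_OP | → -1 | -1 = -1. Stack: [3, -1]
BINARY_OP | → 3 | -1 = -1. Stack: [-1]
STORE_FAST n → n=-1. Stack: []
LOAD_FAST s → push 1. Stack: [1]
RETURN_VALUE → return 1.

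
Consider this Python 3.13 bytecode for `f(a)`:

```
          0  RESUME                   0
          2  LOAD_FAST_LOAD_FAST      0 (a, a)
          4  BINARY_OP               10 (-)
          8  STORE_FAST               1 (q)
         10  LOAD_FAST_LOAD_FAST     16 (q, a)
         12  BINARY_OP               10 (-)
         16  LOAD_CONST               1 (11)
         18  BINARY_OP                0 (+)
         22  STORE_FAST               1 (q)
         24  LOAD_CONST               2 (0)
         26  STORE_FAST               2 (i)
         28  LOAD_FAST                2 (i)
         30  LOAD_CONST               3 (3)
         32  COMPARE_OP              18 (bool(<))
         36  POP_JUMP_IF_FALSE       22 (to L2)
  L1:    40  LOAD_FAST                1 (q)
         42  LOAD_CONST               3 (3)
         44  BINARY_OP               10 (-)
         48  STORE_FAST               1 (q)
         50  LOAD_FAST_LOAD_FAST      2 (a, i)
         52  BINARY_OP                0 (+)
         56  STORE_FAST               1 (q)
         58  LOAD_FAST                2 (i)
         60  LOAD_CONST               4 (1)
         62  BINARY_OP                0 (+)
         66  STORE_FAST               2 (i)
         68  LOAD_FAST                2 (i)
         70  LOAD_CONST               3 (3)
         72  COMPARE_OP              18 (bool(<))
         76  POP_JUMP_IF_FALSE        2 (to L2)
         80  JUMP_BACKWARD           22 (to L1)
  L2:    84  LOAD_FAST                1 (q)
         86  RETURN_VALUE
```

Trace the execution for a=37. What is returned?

39

LOAD_FAST_LOAD_FAST a,a → push 37,37. Stack: [37, 37]
BINARY_OP - → 37 - 37 = 0. Stack: [0]
STORE_FAST q → q=0. Stack: []
LOAD_FAST_LOAD_FAST q,a → push 0,37. Stack: [0, 37]
BINARY_OP - → 0 - 37 = -37. Stack: [-37]
LOAD_CONST → push 11. Stack: [-37, 11]
BINARY_OP + → -37 + 11 = -26. Stack: [-26]
STORE_FAST q → q=-26. Stack: []
LOAD_CONST → push 0. Stack: [0]
STORE_FAST i → i=0. Stack: []
LOAD_FAST i → push 0. Stack: [0]
LOAD_CONST → push 3. Stack: [0, 3]
COMPARE_OP bool(<) → 0 vs 3 = True. Stack: [True]
POP_JUMP_IF_FALSE → pop True; no jump. Stack: []
LOAD_FAST q → push -26. Stack: [-26]
LOAD_CONST → push 3. Stack: [-26, 3]
BINARY_OP - → -26 - 3 = -29. Stack: [-29]
STORE_FAST q → q=-29. Stack: []
LOAD_FAST_LOAD_FAST a,i → push 37,0. Stack: [37, 0]
BINARY_OP + → 37 + 0 = 37. Stack: [37]
STORE_FAST q → q=37. Stack: []
LOAD_FAST i → push 0. Stack: [0]
LOAD_CONST → push 1. Stack: [0, 1]
BINARY_OP + → 0 + 1 = 1. Stack: [1]
STORE_FAST i → i=1. Stack: []
LOAD_FAST i → push 1. Stack: [1]
LOAD_CONST → push 3. Stack: [1, 3]
COMPARE_OP bool(<) → 1 vs 3 = True. Stack: [True]
POP_JUMP_IF_FALSE → pop True; no jump. Stack: []
LOAD_FAST q → push 37. Stack: [37]
LOAD_CONST → push 3. Stack: [37, 3]
BINARY_OP - → 37 - 3 = 34. Stack: [34]
STORE_FAST q → q=34. Stack: []
LOAD_FAST_LOAD_FAST a,i → push 37,1. Stack: [37, 1]
BINARY_OP + → 37 + 1 = 38. Stack: [38]
STORE_FAST q → q=38. Stack: []
LOAD_FAST i → push 1. Stack: [1]
LOAD_CONST → push 1. Stack: [1, 1]
BINARY_OP + → 1 + 1 = 2. Stack: [2]
STORE_FAST i → i=2. Stack: []
LOAD_FAST i → push 2. Stack: [2]
LOAD_CONST → push 3. Stack: [2, 3]
COMPARE_OP bool(<) → 2 vs 3 = True. Stack: [True]
POP_JUMP_IF_FALSE → pop True; no jump. Stack: []
LOAD_FAST q → push 38. Stack: [38]
LOAD_CONST → push 3. Stack: [38, 3]
BINARY_OP - → 38 - 3 = 35. Stack: [35]
STORE_FAST q → q=35. Stack: []
LOAD_FAST_LOAD_FAST a,i → push 37,2. Stack: [37, 2]
BINARY_OP + → 37 + 2 = 39. Stack: [39]
STORE_FAST q → q=39. Stack: []
LOAD_FAST i → push 2. Stack: [2]
LOAD_CONST → push 1. Stack: [2, 1]
BINARY_OP + → 2 + 1 = 3. Stack: [3]
STORE_FAST i → i=3. Stack: []
LOAD_FAST i → push 3. Stack: [3]
LOAD_CONST → push 3. Stack: [3, 3]
COMPARE_OP bool(<) → 3 vs 3 = False. Stack: [False]
POP_JUMP_IF_FALSE → pop False; jump. Stack: []
LOAD_FAST q → push 39. Stack: [39]
RETURN_VALUE → return 39.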